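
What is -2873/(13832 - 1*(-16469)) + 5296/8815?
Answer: 135148601/267103315 ≈ 0.50598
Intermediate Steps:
-2873/(13832 - 1*(-16469)) + 5296/8815 = -2873/(13832 + 16469) + 5296*(1/8815) = -2873/30301 + 5296/8815 = 135148601/267103315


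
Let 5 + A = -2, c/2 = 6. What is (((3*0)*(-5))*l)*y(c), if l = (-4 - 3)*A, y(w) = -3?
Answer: 0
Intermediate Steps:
c = 12 (c = 2*6 = 12)
A = -7 (A = -5 - 2 = -7)
l = 49 (l = (-4 - 3)*(-7) = -7*(-7) = 49)
(((3*0)*(-5))*l)*y(c) = (((3*0)*(-5))*49)*(-3) = ((0*(-5))*49)*(-3) = (0*49)*(-3) = 0*(-3) = 0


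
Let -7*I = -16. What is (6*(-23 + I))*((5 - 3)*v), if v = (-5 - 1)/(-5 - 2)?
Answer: -10440/49 ≈ -213.06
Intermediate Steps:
I = 16/7 (I = -⅐*(-16) = 16/7 ≈ 2.2857)
v = 6/7 (v = -6/(-7) = -6*(-⅐) = 6/7 ≈ 0.85714)
(6*(-23 + I))*((5 - 3)*v) = (6*(-23 + 16/7))*((5 - 3)*(6/7)) = (6*(-145/7))*(2*(6/7)) = -870/7*12/7 = -10440/49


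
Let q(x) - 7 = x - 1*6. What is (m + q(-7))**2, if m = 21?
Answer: 225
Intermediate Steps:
q(x) = 1 + x (q(x) = 7 + (x - 1*6) = 7 + (x - 6) = 7 + (-6 + x) = 1 + x)
(m + q(-7))**2 = (21 + (1 - 7))**2 = (21 - 6)**2 = 15**2 = 225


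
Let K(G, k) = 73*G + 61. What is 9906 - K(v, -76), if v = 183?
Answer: -3514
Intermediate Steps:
K(G, k) = 61 + 73*G
9906 - K(v, -76) = 9906 - (61 + 73*183) = 9906 - (61 + 13359) = 9906 - 1*13420 = 9906 - 13420 = -3514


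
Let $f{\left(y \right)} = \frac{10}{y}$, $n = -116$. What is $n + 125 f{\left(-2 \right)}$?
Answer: $-741$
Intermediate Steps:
$n + 125 f{\left(-2 \right)} = -116 + 125 \frac{10}{-2} = -116 + 125 \cdot 10 \left(- \frac{1}{2}\right) = -116 + 125 \left(-5\right) = -116 - 625 = -741$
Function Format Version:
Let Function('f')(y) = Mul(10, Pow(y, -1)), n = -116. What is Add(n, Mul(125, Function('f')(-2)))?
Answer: -741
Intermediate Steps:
Add(n, Mul(125, Function('f')(-2))) = Add(-116, Mul(125, Mul(10, Pow(-2, -1)))) = Add(-116, Mul(125, Mul(10, Rational(-1, 2)))) = Add(-116, Mul(125, -5)) = Add(-116, -625) = -741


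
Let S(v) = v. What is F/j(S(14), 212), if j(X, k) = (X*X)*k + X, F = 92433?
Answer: 92433/41566 ≈ 2.2238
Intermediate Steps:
j(X, k) = X + k*X² (j(X, k) = X²*k + X = k*X² + X = X + k*X²)
F/j(S(14), 212) = 92433/((14*(1 + 14*212))) = 92433/((14*(1 + 2968))) = 92433/((14*2969)) = 92433/41566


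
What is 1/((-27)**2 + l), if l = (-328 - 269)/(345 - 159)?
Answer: 62/44999 ≈ 0.0013778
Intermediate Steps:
l = -199/62 (l = -597/186 = -597*1/186 = -199/62 ≈ -3.2097)
1/((-27)**2 + l) = 1/((-27)**2 - 199/62) = 1/(729 - 199/62) = 1/(44999/62) = 62/44999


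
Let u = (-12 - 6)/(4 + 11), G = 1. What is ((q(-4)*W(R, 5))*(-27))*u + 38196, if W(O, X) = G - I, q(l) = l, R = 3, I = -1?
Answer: 189684/5 ≈ 37937.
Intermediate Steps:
W(O, X) = 2 (W(O, X) = 1 - 1*(-1) = 1 + 1 = 2)
u = -6/5 (u = -18/15 = -18*1/15 = -6/5 ≈ -1.2000)
((q(-4)*W(R, 5))*(-27))*u + 38196 = (-4*2*(-27))*(-6/5) + 38196 = -8*(-27)*(-6/5) + 38196 = 216*(-6/5) + 38196 = -1296/5 + 38196 = 189684/5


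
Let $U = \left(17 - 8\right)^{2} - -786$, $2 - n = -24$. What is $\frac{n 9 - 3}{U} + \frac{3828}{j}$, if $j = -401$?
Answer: $- \frac{1075415}{115889} \approx -9.2797$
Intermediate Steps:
$n = 26$ ($n = 2 - -24 = 2 + 24 = 26$)
$U = 867$ ($U = 9^{2} + 786 = 81 + 786 = 867$)
$\frac{n 9 - 3}{U} + \frac{3828}{j} = \frac{26 \cdot 9 - 3}{867} + \frac{3828}{-401} = \left(234 - 3\right) \frac{1}{867} + 3828 \left(- \frac{1}{401}\right) = 231 \cdot \frac{1}{867} - \frac{3828}{401} = \frac{77}{289} - \frac{3828}{401} = - \frac{1075415}{115889}$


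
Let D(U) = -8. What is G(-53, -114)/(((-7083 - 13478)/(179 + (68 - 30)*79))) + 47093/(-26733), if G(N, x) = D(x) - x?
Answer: -9982272511/549657213 ≈ -18.161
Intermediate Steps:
G(N, x) = -8 - x
G(-53, -114)/(((-7083 - 13478)/(179 + (68 - 30)*79))) + 47093/(-26733) = (-8 - 1*(-114))/(((-7083 - 13478)/(179 + (68 - 30)*79))) + 47093/(-26733) = (-8 + 114)/((-20561/(179 + 38*79))) + 47093*(-1/26733) = 106/((-20561/(179 + 3002))) - 47093/26733 = 106/((-20561/3181)) - 47093/26733 = 106/((-20561*1/3181)) - 47093/26733 = 106/(-20561/3181) - 47093/26733 = 106*(-3181/20561) - 47093/26733 = -337186/20561 - 47093/26733 = -9982272511/549657213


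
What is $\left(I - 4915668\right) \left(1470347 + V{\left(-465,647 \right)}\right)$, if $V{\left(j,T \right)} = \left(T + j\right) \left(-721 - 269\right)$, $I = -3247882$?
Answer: $-10532342812850$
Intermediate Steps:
$V{\left(j,T \right)} = - 990 T - 990 j$ ($V{\left(j,T \right)} = \left(T + j\right) \left(-990\right) = - 990 T - 990 j$)
$\left(I - 4915668\right) \left(1470347 + V{\left(-465,647 \right)}\right) = \left(-3247882 - 4915668\right) \left(1470347 - 180180\right) = - 8163550 \left(1470347 + \left(-640530 + 460350\right)\right) = - 8163550 \left(1470347 - 180180\right) = \left(-8163550\right) 1290167 = -10532342812850$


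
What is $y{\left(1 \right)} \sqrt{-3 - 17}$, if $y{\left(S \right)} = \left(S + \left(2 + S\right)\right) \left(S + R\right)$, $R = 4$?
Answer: $40 i \sqrt{5} \approx 89.443 i$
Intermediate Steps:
$y{\left(S \right)} = \left(2 + 2 S\right) \left(4 + S\right)$ ($y{\left(S \right)} = \left(S + \left(2 + S\right)\right) \left(S + 4\right) = \left(2 + 2 S\right) \left(4 + S\right)$)
$y{\left(1 \right)} \sqrt{-3 - 17} = \left(8 + 2 \cdot 1^{2} + 10 \cdot 1\right) \sqrt{-3 - 17} = \left(8 + 2 \cdot 1 + 10\right) \sqrt{-20} = \left(8 + 2 + 10\right) 2 i \sqrt{5} = 20 \cdot 2 i \sqrt{5} = 40 i \sqrt{5}$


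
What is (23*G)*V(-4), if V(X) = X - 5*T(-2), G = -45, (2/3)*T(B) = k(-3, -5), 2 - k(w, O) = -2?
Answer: 35190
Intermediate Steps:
k(w, O) = 4 (k(w, O) = 2 - 1*(-2) = 2 + 2 = 4)
T(B) = 6 (T(B) = (3/2)*4 = 6)
V(X) = -30 + X (V(X) = X - 5*6 = X - 30 = -30 + X)
(23*G)*V(-4) = (23*(-45))*(-30 - 4) = -1035*(-34) = 35190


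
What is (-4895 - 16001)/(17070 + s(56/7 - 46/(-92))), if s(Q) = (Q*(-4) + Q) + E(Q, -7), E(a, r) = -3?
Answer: -41792/34083 ≈ -1.2262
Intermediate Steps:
s(Q) = -3 - 3*Q (s(Q) = (Q*(-4) + Q) - 3 = (-4*Q + Q) - 3 = -3*Q - 3 = -3 - 3*Q)
(-4895 - 16001)/(17070 + s(56/7 - 46/(-92))) = (-4895 - 16001)/(17070 + (-3 - 3*(56/7 - 46/(-92)))) = -20896/(17070 + (-3 - 3*(56*(⅐) - 46*(-1/92)))) = -20896/(17070 + (-3 - 3*(8 + ½))) = -20896/(17070 + (-3 - 3*17/2)) = -20896/(17070 + (-3 - 51/2)) = -20896/(17070 - 57/2) = -20896/34083/2 = -20896*2/34083 = -41792/34083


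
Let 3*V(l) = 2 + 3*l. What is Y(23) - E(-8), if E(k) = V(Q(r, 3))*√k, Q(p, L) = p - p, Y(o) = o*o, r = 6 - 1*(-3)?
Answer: 529 - 4*I*√2/3 ≈ 529.0 - 1.8856*I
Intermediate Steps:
r = 9 (r = 6 + 3 = 9)
Y(o) = o²
Q(p, L) = 0
V(l) = ⅔ + l (V(l) = (2 + 3*l)/3 = ⅔ + l)
E(k) = 2*√k/3 (E(k) = (⅔ + 0)*√k = 2*√k/3)
Y(23) - E(-8) = 23² - 2*√(-8)/3 = 529 - 2*2*I*√2/3 = 529 - 4*I*√2/3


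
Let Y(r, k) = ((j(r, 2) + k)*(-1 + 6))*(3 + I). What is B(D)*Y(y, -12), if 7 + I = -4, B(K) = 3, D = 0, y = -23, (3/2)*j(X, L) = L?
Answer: 1280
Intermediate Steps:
j(X, L) = 2*L/3
I = -11 (I = -7 - 4 = -11)
Y(r, k) = -160/3 - 40*k (Y(r, k) = (((⅔)*2 + k)*(-1 + 6))*(3 - 11) = ((4/3 + k)*5)*(-8) = (20/3 + 5*k)*(-8) = -160/3 - 40*k)
B(D)*Y(y, -12) = 3*(-160/3 - 40*(-12)) = 3*(-160/3 + 480) = 3*(1280/3) = 1280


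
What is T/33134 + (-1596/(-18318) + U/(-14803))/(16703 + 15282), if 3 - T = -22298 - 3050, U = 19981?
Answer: 7328676990862187/9579145326846682 ≈ 0.76507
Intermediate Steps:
T = 25351 (T = 3 - (-22298 - 3050) = 3 - 1*(-25348) = 3 + 25348 = 25351)
T/33134 + (-1596/(-18318) + U/(-14803))/(16703 + 15282) = 25351/33134 + (-1596/(-18318) + 19981/(-14803))/(16703 + 15282) = 25351*(1/33134) + (-1596*(-1/18318) + 19981*(-1/14803))/31985 = 25351/33134 + (266/3053 - 19981/14803)*(1/31985) = 25351/33134 - 57064395/45193559*1/31985 = 25351/33134 - 11412879/289103196923 = 7328676990862187/9579145326846682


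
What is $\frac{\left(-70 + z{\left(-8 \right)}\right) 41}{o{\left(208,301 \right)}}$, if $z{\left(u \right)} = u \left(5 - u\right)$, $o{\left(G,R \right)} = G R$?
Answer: $- \frac{3567}{31304} \approx -0.11395$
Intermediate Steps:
$\frac{\left(-70 + z{\left(-8 \right)}\right) 41}{o{\left(208,301 \right)}} = \frac{\left(-70 - 8 \left(5 - -8\right)\right) 41}{208 \cdot 301} = \frac{\left(-70 - 8 \left(5 + 8\right)\right) 41}{62608} = \left(-70 - 104\right) 41 \cdot \frac{1}{62608} = \left(-174\right) 41 \cdot \frac{1}{62608} = \left(-7134\right) \frac{1}{62608} = - \frac{3567}{31304}$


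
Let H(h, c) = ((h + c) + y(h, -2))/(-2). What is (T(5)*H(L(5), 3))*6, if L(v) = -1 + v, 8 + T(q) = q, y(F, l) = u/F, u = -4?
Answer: 54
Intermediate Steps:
y(F, l) = -4/F
T(q) = -8 + q
H(h, c) = 2/h - c/2 - h/2 (H(h, c) = ((h + c) - 4/h)/(-2) = ((c + h) - 4/h)*(-½) = (c + h - 4/h)*(-½) = 2/h - c/2 - h/2)
(T(5)*H(L(5), 3))*6 = ((-8 + 5)*((4 - (-1 + 5)*(3 + (-1 + 5)))/(2*(-1 + 5))))*6 = -3*(4 - 1*4*(3 + 4))/(2*4)*6 = -3*(4 - 1*4*7)/(2*4)*6 = -3*(4 - 28)/(2*4)*6 = -3*(-24)/(2*4)*6 = -3*(-3)*6 = 9*6 = 54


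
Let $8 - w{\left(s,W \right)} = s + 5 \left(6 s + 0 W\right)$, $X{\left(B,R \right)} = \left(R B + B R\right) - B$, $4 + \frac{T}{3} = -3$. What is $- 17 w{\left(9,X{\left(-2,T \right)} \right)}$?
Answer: $4607$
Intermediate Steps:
$T = -21$ ($T = -12 + 3 \left(-3\right) = -12 - 9 = -21$)
$X{\left(B,R \right)} = - B + 2 B R$ ($X{\left(B,R \right)} = \left(B R + B R\right) - B = 2 B R - B = - B + 2 B R$)
$w{\left(s,W \right)} = 8 - 31 s$ ($w{\left(s,W \right)} = 8 - \left(s + 5 \left(6 s + 0 W\right)\right) = 8 - \left(s + 5 \left(6 s + 0\right)\right) = 8 - \left(s + 5 \cdot 6 s\right) = 8 - \left(s + 30 s\right) = 8 - 31 s$)
$- 17 w{\left(9,X{\left(-2,T \right)} \right)} = - 17 \left(8 - 279\right) = \left(-17\right) \left(-271\right) = 4607$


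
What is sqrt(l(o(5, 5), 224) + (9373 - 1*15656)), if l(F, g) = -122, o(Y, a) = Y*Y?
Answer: I*sqrt(6405) ≈ 80.031*I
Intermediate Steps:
o(Y, a) = Y**2
sqrt(l(o(5, 5), 224) + (9373 - 1*15656)) = sqrt(-122 + (9373 - 1*15656)) = sqrt(-122 + (9373 - 15656)) = sqrt(-122 - 6283) = sqrt(-6405) = I*sqrt(6405)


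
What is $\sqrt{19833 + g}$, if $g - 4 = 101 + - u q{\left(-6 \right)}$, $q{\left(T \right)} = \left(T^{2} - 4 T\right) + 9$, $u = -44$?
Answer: $\sqrt{22974} \approx 151.57$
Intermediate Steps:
$q{\left(T \right)} = 9 + T^{2} - 4 T$
$g = 3141$ ($g = 4 + \left(101 + \left(-1\right) \left(-44\right) \left(9 + \left(-6\right)^{2} - -24\right)\right) = 4 + \left(101 + 44 \left(9 + 36 + 24\right)\right) = 4 + \left(101 + 44 \cdot 69\right) = 4 + \left(101 + 3036\right) = 4 + 3137 = 3141$)
$\sqrt{19833 + g} = \sqrt{19833 + 3141} = \sqrt{22974}$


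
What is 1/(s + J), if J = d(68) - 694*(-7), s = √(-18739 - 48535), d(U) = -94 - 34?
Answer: 2365/11220087 - I*√67274/22440174 ≈ 0.00021078 - 1.1558e-5*I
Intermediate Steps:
d(U) = -128
s = I*√67274 (s = √(-67274) = I*√67274 ≈ 259.37*I)
J = 4730 (J = -128 - 694*(-7) = -128 - 1*(-4858) = -128 + 4858 = 4730)
1/(s + J) = 1/(I*√67274 + 4730) = 1/(4730 + I*√67274)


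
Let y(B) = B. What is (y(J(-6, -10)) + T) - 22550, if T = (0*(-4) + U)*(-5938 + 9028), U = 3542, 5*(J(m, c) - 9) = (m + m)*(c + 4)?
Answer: 54611267/5 ≈ 1.0922e+7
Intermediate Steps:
J(m, c) = 9 + 2*m*(4 + c)/5 (J(m, c) = 9 + ((m + m)*(c + 4))/5 = 9 + ((2*m)*(4 + c))/5 = 9 + (2*m*(4 + c))/5 = 9 + 2*m*(4 + c)/5)
T = 10944780 (T = (0*(-4) + 3542)*(-5938 + 9028) = (0 + 3542)*3090 = 3542*3090 = 10944780)
(y(J(-6, -10)) + T) - 22550 = ((9 + (8/5)*(-6) + (⅖)*(-10)*(-6)) + 10944780) - 22550 = ((9 - 48/5 + 24) + 10944780) - 22550 = (117/5 + 10944780) - 22550 = 54724017/5 - 22550 = 54611267/5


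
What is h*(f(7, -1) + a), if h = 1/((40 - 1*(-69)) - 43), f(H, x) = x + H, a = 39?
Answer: 15/22 ≈ 0.68182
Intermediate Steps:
f(H, x) = H + x
h = 1/66 (h = 1/((40 + 69) - 43) = 1/(109 - 43) = 1/66 ≈ 0.015152)
h*(f(7, -1) + a) = ((7 - 1) + 39)/66 = (6 + 39)/66 = (1/66)*45 = 15/22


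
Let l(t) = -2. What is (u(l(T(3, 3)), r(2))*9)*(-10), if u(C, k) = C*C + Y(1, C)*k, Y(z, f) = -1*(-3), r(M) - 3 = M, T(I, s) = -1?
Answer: -1710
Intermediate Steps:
r(M) = 3 + M
Y(z, f) = 3
u(C, k) = C² + 3*k (u(C, k) = C*C + 3*k = C² + 3*k)
(u(l(T(3, 3)), r(2))*9)*(-10) = (((-2)² + 3*(3 + 2))*9)*(-10) = ((4 + 3*5)*9)*(-10) = ((4 + 15)*9)*(-10) = (19*9)*(-10) = 171*(-10) = -1710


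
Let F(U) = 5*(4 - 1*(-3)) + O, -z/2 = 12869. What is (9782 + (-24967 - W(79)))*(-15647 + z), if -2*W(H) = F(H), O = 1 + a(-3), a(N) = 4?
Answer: 627603525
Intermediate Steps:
z = -25738 (z = -2*12869 = -25738)
O = 5 (O = 1 + 4 = 5)
F(U) = 40 (F(U) = 5*(4 - 1*(-3)) + 5 = 5*(4 + 3) + 5 = 5*7 + 5 = 35 + 5 = 40)
W(H) = -20 (W(H) = -1/2*40 = -20)
(9782 + (-24967 - W(79)))*(-15647 + z) = (9782 + (-24967 - 1*(-20)))*(-15647 - 25738) = (9782 + (-24967 + 20))*(-41385) = (9782 - 24947)*(-41385) = -15165*(-41385) = 627603525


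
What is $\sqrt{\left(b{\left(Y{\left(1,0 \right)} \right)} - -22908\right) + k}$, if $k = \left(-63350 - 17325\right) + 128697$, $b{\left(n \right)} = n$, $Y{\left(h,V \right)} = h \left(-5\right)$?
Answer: $5 \sqrt{2837} \approx 266.32$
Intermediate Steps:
$Y{\left(h,V \right)} = - 5 h$
$k = 48022$ ($k = -80675 + 128697 = 48022$)
$\sqrt{\left(b{\left(Y{\left(1,0 \right)} \right)} - -22908\right) + k} = \sqrt{\left(\left(-5\right) 1 - -22908\right) + 48022} = \sqrt{\left(-5 + 22908\right) + 48022} = \sqrt{22903 + 48022} = \sqrt{70925} = 5 \sqrt{2837}$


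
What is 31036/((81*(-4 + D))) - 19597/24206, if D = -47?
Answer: -832212623/99994986 ≈ -8.3225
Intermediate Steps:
31036/((81*(-4 + D))) - 19597/24206 = 31036/((81*(-4 - 47))) - 19597/24206 = 31036/((81*(-51))) - 19597*1/24206 = 31036/(-4131) - 19597/24206 = 31036*(-1/4131) - 19597/24206 = -31036/4131 - 19597/24206 = -832212623/99994986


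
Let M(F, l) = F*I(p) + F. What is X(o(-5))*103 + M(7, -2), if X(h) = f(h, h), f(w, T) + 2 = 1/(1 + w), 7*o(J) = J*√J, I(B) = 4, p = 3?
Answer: -24707/174 + 3605*I*√5/174 ≈ -141.99 + 46.328*I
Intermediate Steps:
o(J) = J^(3/2)/7 (o(J) = (J*√J)/7 = J^(3/2)/7)
f(w, T) = -2 + 1/(1 + w)
X(h) = (-1 - 2*h)/(1 + h)
M(F, l) = 5*F (M(F, l) = F*4 + F = 4*F + F = 5*F)
X(o(-5))*103 + M(7, -2) = ((-1 - 2*(-5)^(3/2)/7)/(1 + (-5)^(3/2)/7))*103 + 5*7 = ((-1 - 2*(-5*I*√5)/7)/(1 + (-5*I*√5)/7))*103 + 35 = ((-1 - (-10)*I*√5/7)/(1 - 5*I*√5/7))*103 + 35 = ((-1 + 10*I*√5/7)/(1 - 5*I*√5/7))*103 + 35 = 103*(-1 + 10*I*√5/7)/(1 - 5*I*√5/7) + 35 = 35 + 103*(-1 + 10*I*√5/7)/(1 - 5*I*√5/7)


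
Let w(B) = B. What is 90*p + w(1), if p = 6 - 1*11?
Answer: -449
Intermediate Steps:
p = -5 (p = 6 - 11 = -5)
90*p + w(1) = 90*(-5) + 1 = -450 + 1 = -449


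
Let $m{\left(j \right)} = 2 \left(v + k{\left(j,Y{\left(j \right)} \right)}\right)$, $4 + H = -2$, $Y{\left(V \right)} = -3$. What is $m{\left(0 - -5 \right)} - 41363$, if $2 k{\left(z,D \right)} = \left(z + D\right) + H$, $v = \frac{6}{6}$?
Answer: $-41365$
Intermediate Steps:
$v = 1$ ($v = 6 \cdot \frac{1}{6} = 1$)
$H = -6$ ($H = -4 - 2 = -6$)
$k{\left(z,D \right)} = -3 + \frac{D}{2} + \frac{z}{2}$ ($k{\left(z,D \right)} = \frac{\left(z + D\right) - 6}{2} = \frac{\left(D + z\right) - 6}{2} = \frac{-6 + D + z}{2} = -3 + \frac{D}{2} + \frac{z}{2}$)
$m{\left(j \right)} = -7 + j$ ($m{\left(j \right)} = 2 \left(1 + \left(-3 + \frac{1}{2} \left(-3\right) + \frac{j}{2}\right)\right) = 2 \left(1 - \left(\frac{9}{2} - \frac{j}{2}\right)\right) = 2 \left(1 + \left(- \frac{9}{2} + \frac{j}{2}\right)\right) = 2 \left(- \frac{7}{2} + \frac{j}{2}\right) = -7 + j$)
$m{\left(0 - -5 \right)} - 41363 = \left(-7 + \left(0 - -5\right)\right) - 41363 = \left(-7 + \left(0 + 5\right)\right) - 41363 = \left(-7 + 5\right) - 41363 = -2 - 41363 = -41365$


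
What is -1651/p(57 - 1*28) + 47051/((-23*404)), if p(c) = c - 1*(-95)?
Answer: -2646927/144026 ≈ -18.378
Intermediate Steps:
p(c) = 95 + c (p(c) = c + 95 = 95 + c)
-1651/p(57 - 1*28) + 47051/((-23*404)) = -1651/(95 + (57 - 1*28)) + 47051/((-23*404)) = -1651/(95 + (57 - 28)) + 47051/(-9292) = -1651/(95 + 29) + 47051*(-1/9292) = -1651/124 - 47051/9292 = -2646927/144026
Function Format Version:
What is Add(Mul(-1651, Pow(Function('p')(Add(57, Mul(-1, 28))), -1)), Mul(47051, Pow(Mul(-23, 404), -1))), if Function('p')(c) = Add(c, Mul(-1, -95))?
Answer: Rational(-2646927, 144026) ≈ -18.378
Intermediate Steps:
Function('p')(c) = Add(95, c) (Function('p')(c) = Add(c, 95) = Add(95, c))
Add(Mul(-1651, Pow(Function('p')(Add(57, Mul(-1, 28))), -1)), Mul(47051, Pow(Mul(-23, 404), -1))) = Add(Mul(-1651, Pow(Add(95, Add(57, Mul(-1, 28))), -1)), Mul(47051, Pow(Mul(-23, 404), -1))) = Add(Mul(-1651, Pow(Add(95, Add(57, -28)), -1)), Mul(47051, Pow(-9292, -1))) = Add(Mul(-1651, Pow(Add(95, 29), -1)), Mul(47051, Rational(-1, 9292))) = Add(Mul(-1651, Pow(124, -1)), Rational(-47051, 9292)) = Add(Mul(-1651, Rational(1, 124)), Rational(-47051, 9292)) = Add(Rational(-1651, 124), Rational(-47051, 9292)) = Rational(-2646927, 144026)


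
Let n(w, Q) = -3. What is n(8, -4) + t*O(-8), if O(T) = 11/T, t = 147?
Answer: -1641/8 ≈ -205.13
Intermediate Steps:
n(8, -4) + t*O(-8) = -3 + 147*(11/(-8)) = -3 + 147*(11*(-⅛)) = -3 + 147*(-11/8) = -3 - 1617/8 = -1641/8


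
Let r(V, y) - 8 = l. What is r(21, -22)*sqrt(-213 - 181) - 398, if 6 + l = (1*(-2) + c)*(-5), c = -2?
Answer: -398 + 22*I*sqrt(394) ≈ -398.0 + 436.69*I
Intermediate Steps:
l = 14 (l = -6 + (1*(-2) - 2)*(-5) = -6 + (-2 - 2)*(-5) = -6 - 4*(-5) = -6 + 20 = 14)
r(V, y) = 22 (r(V, y) = 8 + 14 = 22)
r(21, -22)*sqrt(-213 - 181) - 398 = 22*sqrt(-213 - 181) - 398 = 22*sqrt(-394) - 398 = 22*(I*sqrt(394)) - 398 = 22*I*sqrt(394) - 398 = -398 + 22*I*sqrt(394)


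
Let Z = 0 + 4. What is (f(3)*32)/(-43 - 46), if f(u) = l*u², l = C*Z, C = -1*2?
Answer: 2304/89 ≈ 25.888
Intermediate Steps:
Z = 4
C = -2
l = -8 (l = -2*4 = -8)
f(u) = -8*u²
(f(3)*32)/(-43 - 46) = (-8*3²*32)/(-43 - 46) = (-8*9*32)/(-89) = -72*32*(-1/89) = -2304*(-1/89) = 2304/89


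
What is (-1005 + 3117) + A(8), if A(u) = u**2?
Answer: 2176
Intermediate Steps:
(-1005 + 3117) + A(8) = (-1005 + 3117) + 8**2 = 2112 + 64 = 2176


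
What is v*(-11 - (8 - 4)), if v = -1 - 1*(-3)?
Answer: -30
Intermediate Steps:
v = 2 (v = -1 + 3 = 2)
v*(-11 - (8 - 4)) = 2*(-11 - (8 - 4)) = 2*(-11 - 1*4) = 2*(-11 - 4) = 2*(-15) = -30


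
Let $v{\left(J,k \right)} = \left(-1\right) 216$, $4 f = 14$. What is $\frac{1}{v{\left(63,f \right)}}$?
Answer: $- \frac{1}{216} \approx -0.0046296$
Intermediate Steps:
$f = \frac{7}{2}$ ($f = \frac{1}{4} \cdot 14 = \frac{7}{2} \approx 3.5$)
$v{\left(J,k \right)} = -216$
$\frac{1}{v{\left(63,f \right)}} = \frac{1}{-216} = - \frac{1}{216}$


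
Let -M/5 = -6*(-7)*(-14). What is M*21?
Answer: 61740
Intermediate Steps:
M = 2940 (M = -5*(-6*(-7))*(-14) = -210*(-14) = -5*(-588) = 2940)
M*21 = 2940*21 = 61740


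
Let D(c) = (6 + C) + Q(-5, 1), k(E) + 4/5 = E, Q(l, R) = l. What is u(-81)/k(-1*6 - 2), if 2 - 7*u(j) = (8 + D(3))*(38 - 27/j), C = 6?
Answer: 2865/308 ≈ 9.3019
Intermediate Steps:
k(E) = -⅘ + E
D(c) = 7 (D(c) = (6 + 6) - 5 = 12 - 5 = 7)
u(j) = -568/7 + 405/(7*j) (u(j) = 2/7 - (8 + 7)*(38 - 27/j)/7 = 2/7 - 15*(38 - 27/j)/7 = 2/7 - (570 - 405/j)/7 = 2/7 + (-570/7 + 405/(7*j)) = -568/7 + 405/(7*j))
u(-81)/k(-1*6 - 2) = ((⅐)*(405 - 568*(-81))/(-81))/(-⅘ + (-1*6 - 2)) = ((⅐)*(-1/81)*(405 + 46008))/(-⅘ + (-6 - 2)) = ((⅐)*(-1/81)*46413)/(-⅘ - 8) = -573/(7*(-44/5)) = -573/7*(-5/44) = 2865/308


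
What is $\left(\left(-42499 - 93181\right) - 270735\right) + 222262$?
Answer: $-184153$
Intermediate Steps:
$\left(\left(-42499 - 93181\right) - 270735\right) + 222262 = \left(-135680 - 270735\right) + 222262 = -406415 + 222262 = -184153$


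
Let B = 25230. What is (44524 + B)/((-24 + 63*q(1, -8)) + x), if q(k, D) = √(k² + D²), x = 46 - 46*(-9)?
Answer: -30412744/67889 + 4394502*√65/67889 ≈ 73.898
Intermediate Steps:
x = 460 (x = 46 + 414 = 460)
q(k, D) = √(D² + k²)
(44524 + B)/((-24 + 63*q(1, -8)) + x) = (44524 + 25230)/((-24 + 63*√((-8)² + 1²)) + 460) = 69754/((-24 + 63*√(64 + 1)) + 460) = 69754/((-24 + 63*√65) + 460) = 69754/(436 + 63*√65)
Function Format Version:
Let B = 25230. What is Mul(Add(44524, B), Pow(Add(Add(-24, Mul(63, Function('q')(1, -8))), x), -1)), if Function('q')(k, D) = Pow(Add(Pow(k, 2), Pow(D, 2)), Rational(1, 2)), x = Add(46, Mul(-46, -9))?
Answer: Add(Rational(-30412744, 67889), Mul(Rational(4394502, 67889), Pow(65, Rational(1, 2)))) ≈ 73.898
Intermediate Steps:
x = 460 (x = Add(46, 414) = 460)
Function('q')(k, D) = Pow(Add(Pow(D, 2), Pow(k, 2)), Rational(1, 2))
Mul(Add(44524, B), Pow(Add(Add(-24, Mul(63, Function('q')(1, -8))), x), -1)) = Mul(Add(44524, 25230), Pow(Add(Add(-24, Mul(63, Pow(Add(Pow(-8, 2), Pow(1, 2)), Rational(1, 2)))), 460), -1)) = Mul(69754, Pow(Add(Add(-24, Mul(63, Pow(Add(64, 1), Rational(1, 2)))), 460), -1)) = Mul(69754, Pow(Add(Add(-24, Mul(63, Pow(65, Rational(1, 2)))), 460), -1)) = Mul(69754, Pow(Add(436, Mul(63, Pow(65, Rational(1, 2)))), -1))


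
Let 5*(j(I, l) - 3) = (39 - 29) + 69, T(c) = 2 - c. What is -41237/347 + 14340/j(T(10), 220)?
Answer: 10501811/16309 ≈ 643.93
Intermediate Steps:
j(I, l) = 94/5 (j(I, l) = 3 + ((39 - 29) + 69)/5 = 3 + (10 + 69)/5 = 3 + (⅕)*79 = 3 + 79/5 = 94/5)
-41237/347 + 14340/j(T(10), 220) = -41237/347 + 14340/(94/5) = -41237*1/347 + 14340*(5/94) = -41237/347 + 35850/47 = 10501811/16309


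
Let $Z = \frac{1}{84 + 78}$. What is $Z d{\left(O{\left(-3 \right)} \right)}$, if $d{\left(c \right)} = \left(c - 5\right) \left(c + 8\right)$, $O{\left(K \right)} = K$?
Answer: $- \frac{20}{81} \approx -0.24691$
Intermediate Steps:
$d{\left(c \right)} = \left(-5 + c\right) \left(8 + c\right)$
$Z = \frac{1}{162} \approx 0.0061728$
$Z d{\left(O{\left(-3 \right)} \right)} = \frac{-40 + \left(-3\right)^{2} + 3 \left(-3\right)}{162} = \frac{-40 + 9 - 9}{162} = \frac{1}{162} \left(-40\right) = - \frac{20}{81}$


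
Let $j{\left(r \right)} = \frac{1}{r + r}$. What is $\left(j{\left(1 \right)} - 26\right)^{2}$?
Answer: $\frac{2601}{4} \approx 650.25$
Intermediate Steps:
$j{\left(r \right)} = \frac{1}{2 r}$
$\left(j{\left(1 \right)} - 26\right)^{2} = \left(\frac{1}{2 \cdot 1} - 26\right)^{2} = \left(\frac{1}{2} \cdot 1 - 26\right)^{2} = \left(\frac{1}{2} - 26\right)^{2} = \left(- \frac{51}{2}\right)^{2} = \frac{2601}{4}$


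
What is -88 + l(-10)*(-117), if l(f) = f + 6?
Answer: 380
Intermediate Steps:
l(f) = 6 + f
-88 + l(-10)*(-117) = -88 + (6 - 10)*(-117) = -88 - 4*(-117) = -88 + 468 = 380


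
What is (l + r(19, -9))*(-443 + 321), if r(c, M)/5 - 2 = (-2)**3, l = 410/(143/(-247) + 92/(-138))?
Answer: 3111000/71 ≈ 43817.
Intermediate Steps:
l = -23370/71 (l = 410/(143*(-1/247) + 92*(-1/138)) = 410/(-11/19 - 2/3) = 410/(-71/57) = 410*(-57/71) = -23370/71 ≈ -329.15)
r(c, M) = -30 (r(c, M) = 10 + 5*(-2)**3 = 10 + 5*(-8) = 10 - 40 = -30)
(l + r(19, -9))*(-443 + 321) = (-23370/71 - 30)*(-443 + 321) = -25500/71*(-122) = 3111000/71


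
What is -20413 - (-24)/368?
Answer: -938995/46 ≈ -20413.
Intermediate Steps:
-20413 - (-24)/368 = -20413 - 1*(-3/46) = -20413 + 3/46 = -938995/46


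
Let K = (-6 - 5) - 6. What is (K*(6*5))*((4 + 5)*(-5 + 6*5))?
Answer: -114750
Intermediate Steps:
K = -17 (K = -11 - 6 = -17)
(K*(6*5))*((4 + 5)*(-5 + 6*5)) = (-102*5)*((4 + 5)*(-5 + 6*5)) = (-17*30)*(9*(-5 + 30)) = -4590*25 = -510*225 = -114750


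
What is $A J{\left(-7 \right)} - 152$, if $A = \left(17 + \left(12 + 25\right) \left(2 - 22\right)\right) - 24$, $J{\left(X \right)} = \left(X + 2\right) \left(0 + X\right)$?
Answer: $-26297$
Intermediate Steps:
$J{\left(X \right)} = X \left(2 + X\right)$ ($J{\left(X \right)} = \left(2 + X\right) X = X \left(2 + X\right)$)
$A = -747$ ($A = \left(17 + 37 \left(-20\right)\right) - 24 = \left(17 - 740\right) - 24 = -723 - 24 = -747$)
$A J{\left(-7 \right)} - 152 = - 747 \left(- 7 \left(2 - 7\right)\right) - 152 = - 747 \left(\left(-7\right) \left(-5\right)\right) - 152 = \left(-747\right) 35 - 152 = -26145 - 152 = -26297$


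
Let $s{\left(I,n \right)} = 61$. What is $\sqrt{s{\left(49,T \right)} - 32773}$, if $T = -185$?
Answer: $2 i \sqrt{8178} \approx 180.86 i$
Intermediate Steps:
$\sqrt{s{\left(49,T \right)} - 32773} = \sqrt{61 - 32773} = \sqrt{-32712} = 2 i \sqrt{8178}$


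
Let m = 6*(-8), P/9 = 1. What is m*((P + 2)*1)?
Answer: -528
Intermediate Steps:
P = 9 (P = 9*1 = 9)
m = -48
m*((P + 2)*1) = -48*(9 + 2) = -528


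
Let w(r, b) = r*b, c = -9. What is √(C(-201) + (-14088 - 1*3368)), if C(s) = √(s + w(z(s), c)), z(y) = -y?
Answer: √(-17456 + I*√2010) ≈ 0.17 + 132.12*I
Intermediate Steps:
w(r, b) = b*r
C(s) = √10*√s (C(s) = √(s - (-9)*s) = √(s + 9*s) = √(10*s) = √10*√s)
√(C(-201) + (-14088 - 1*3368)) = √(√10*√(-201) + (-14088 - 1*3368)) = √(√10*(I*√201) + (-14088 - 3368)) = √(I*√2010 - 17456) = √(-17456 + I*√2010)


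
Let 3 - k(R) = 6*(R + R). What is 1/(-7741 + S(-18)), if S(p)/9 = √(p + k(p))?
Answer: -7741/59906800 - 9*√201/59906800 ≈ -0.00013135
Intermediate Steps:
k(R) = 3 - 12*R (k(R) = 3 - 6*(R + R) = 3 - 6*2*R = 3 - 12*R)
S(p) = 9*√(3 - 11*p) (S(p) = 9*√(p + (3 - 12*p)) = 9*√(3 - 11*p))
1/(-7741 + S(-18)) = 1/(-7741 + 9*√(3 - 11*(-18))) = 1/(-7741 + 9*√(3 + 198)) = 1/(-7741 + 9*√201)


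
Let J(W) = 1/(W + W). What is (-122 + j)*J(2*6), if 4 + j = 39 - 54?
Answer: -47/8 ≈ -5.8750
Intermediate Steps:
j = -19 (j = -4 + (39 - 54) = -4 - 15 = -19)
J(W) = 1/(2*W)
(-122 + j)*J(2*6) = (-122 - 19)*(1/(2*((2*6)))) = -141/(2*12) = -141*1/24 = -47/8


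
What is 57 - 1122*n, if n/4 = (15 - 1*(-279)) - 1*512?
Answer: 978441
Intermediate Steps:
n = -872 (n = 4*((15 - 1*(-279)) - 1*512) = 4*((15 + 279) - 512) = 4*(294 - 512) = 4*(-218) = -872)
57 - 1122*n = 57 - 1122*(-872) = 57 + 978384 = 978441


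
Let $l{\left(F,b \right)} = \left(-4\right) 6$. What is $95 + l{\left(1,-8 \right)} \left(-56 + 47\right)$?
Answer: $311$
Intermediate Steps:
$l{\left(F,b \right)} = -24$
$95 + l{\left(1,-8 \right)} \left(-56 + 47\right) = 95 - 24 \left(-56 + 47\right) = 95 - -216 = 95 + 216 = 311$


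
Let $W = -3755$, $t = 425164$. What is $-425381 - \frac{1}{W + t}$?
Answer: $- \frac{179259381830}{421409} \approx -4.2538 \cdot 10^{5}$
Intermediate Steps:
$-425381 - \frac{1}{W + t} = -425381 - \frac{1}{-3755 + 425164} = -425381 - \frac{1}{421409} = - \frac{179259381830}{421409}$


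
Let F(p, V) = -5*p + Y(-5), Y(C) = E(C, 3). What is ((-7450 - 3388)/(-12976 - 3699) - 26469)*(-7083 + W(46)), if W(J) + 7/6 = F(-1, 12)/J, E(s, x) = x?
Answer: 431469306653567/2301150 ≈ 1.8750e+8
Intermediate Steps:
Y(C) = 3
F(p, V) = 3 - 5*p (F(p, V) = -5*p + 3 = 3 - 5*p)
W(J) = -7/6 + 8/J (W(J) = -7/6 + (3 - 5*(-1))/J = -7/6 + (3 + 5)/J = -7/6 + 8/J)
((-7450 - 3388)/(-12976 - 3699) - 26469)*(-7083 + W(46)) = ((-7450 - 3388)/(-12976 - 3699) - 26469)*(-7083 + (-7/6 + 8/46)) = (-10838/(-16675) - 26469)*(-7083 + (-7/6 + 8*(1/46))) = (-10838*(-1/16675) - 26469)*(-7083 + (-7/6 + 4/23)) = (10838/16675 - 26469)*(-7083 - 137/138) = -441359737/16675*(-977591/138) = 431469306653567/2301150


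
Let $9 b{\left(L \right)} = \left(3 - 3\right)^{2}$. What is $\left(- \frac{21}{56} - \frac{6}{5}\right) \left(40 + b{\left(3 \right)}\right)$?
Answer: $-63$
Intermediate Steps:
$b{\left(L \right)} = 0$ ($b{\left(L \right)} = \frac{\left(3 - 3\right)^{2}}{9} = \frac{0^{2}}{9} = \frac{1}{9} \cdot 0 = 0$)
$\left(- \frac{21}{56} - \frac{6}{5}\right) \left(40 + b{\left(3 \right)}\right) = \left(- \frac{21}{56} - \frac{6}{5}\right) \left(40 + 0\right) = \left(\left(-21\right) \frac{1}{56} - \frac{6}{5}\right) 40 = \left(- \frac{3}{8} - \frac{6}{5}\right) 40 = \left(- \frac{63}{40}\right) 40 = -63$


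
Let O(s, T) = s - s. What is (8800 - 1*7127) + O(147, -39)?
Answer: 1673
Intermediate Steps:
O(s, T) = 0
(8800 - 1*7127) + O(147, -39) = (8800 - 1*7127) + 0 = (8800 - 7127) + 0 = 1673 + 0 = 1673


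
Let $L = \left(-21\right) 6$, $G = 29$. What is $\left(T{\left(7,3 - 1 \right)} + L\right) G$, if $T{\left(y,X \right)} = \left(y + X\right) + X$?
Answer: $-3335$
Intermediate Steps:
$L = -126$
$T{\left(y,X \right)} = y + 2 X$ ($T{\left(y,X \right)} = \left(X + y\right) + X = y + 2 X$)
$\left(T{\left(7,3 - 1 \right)} + L\right) G = \left(\left(7 + 2 \left(3 - 1\right)\right) - 126\right) 29 = \left(\left(7 + 2 \cdot 2\right) - 126\right) 29 = \left(\left(7 + 4\right) - 126\right) 29 = \left(11 - 126\right) 29 = \left(-115\right) 29 = -3335$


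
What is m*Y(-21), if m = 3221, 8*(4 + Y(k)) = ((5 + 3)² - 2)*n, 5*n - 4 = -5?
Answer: -357531/20 ≈ -17877.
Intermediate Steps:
n = -⅕ (n = ⅘ + (⅕)*(-5) = ⅘ - 1 = -⅕ ≈ -0.20000)
Y(k) = -111/20 (Y(k) = -4 + (((5 + 3)² - 2)*(-⅕))/8 = -4 + ((8² - 2)*(-⅕))/8 = -4 + ((64 - 2)*(-⅕))/8 = -4 + (62*(-⅕))/8 = -4 + (⅛)*(-62/5) = -4 - 31/20 = -111/20)
m*Y(-21) = 3221*(-111/20) = -357531/20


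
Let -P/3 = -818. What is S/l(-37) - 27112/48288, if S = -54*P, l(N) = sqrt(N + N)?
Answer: -3389/6036 + 66258*I*sqrt(74)/37 ≈ -0.56146 + 15405.0*I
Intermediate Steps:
P = 2454 (P = -3*(-818) = 2454)
l(N) = sqrt(2)*sqrt(N) (l(N) = sqrt(2*N) = sqrt(2)*sqrt(N))
S = -132516 (S = -54*2454 = -132516)
S/l(-37) - 27112/48288 = -132516*(-I*sqrt(74)/74) - 27112/48288 = -132516*(-I*sqrt(74)/74) - 27112*1/48288 = -132516*(-I*sqrt(74)/74) - 3389/6036 = -(-66258)*I*sqrt(74)/37 - 3389/6036 = 66258*I*sqrt(74)/37 - 3389/6036 = -3389/6036 + 66258*I*sqrt(74)/37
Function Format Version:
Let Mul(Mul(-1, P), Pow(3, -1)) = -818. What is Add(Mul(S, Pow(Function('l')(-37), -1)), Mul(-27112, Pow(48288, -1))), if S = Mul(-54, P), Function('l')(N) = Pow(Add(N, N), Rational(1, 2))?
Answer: Add(Rational(-3389, 6036), Mul(Rational(66258, 37), I, Pow(74, Rational(1, 2)))) ≈ Add(-0.56146, Mul(15405., I))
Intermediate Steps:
P = 2454 (P = Mul(-3, -818) = 2454)
Function('l')(N) = Mul(Pow(2, Rational(1, 2)), Pow(N, Rational(1, 2))) (Function('l')(N) = Pow(Mul(2, N), Rational(1, 2)) = Mul(Pow(2, Rational(1, 2)), Pow(N, Rational(1, 2))))
S = -132516 (S = Mul(-54, 2454) = -132516)
Add(Mul(S, Pow(Function('l')(-37), -1)), Mul(-27112, Pow(48288, -1))) = Add(Mul(-132516, Pow(Mul(Pow(2, Rational(1, 2)), Pow(-37, Rational(1, 2))), -1)), Mul(-27112, Pow(48288, -1))) = Add(Mul(-132516, Pow(Mul(Pow(2, Rational(1, 2)), Mul(I, Pow(37, Rational(1, 2)))), -1)), Mul(-27112, Rational(1, 48288))) = Add(Mul(-132516, Pow(Mul(I, Pow(74, Rational(1, 2))), -1)), Rational(-3389, 6036)) = Add(Mul(-132516, Mul(Rational(-1, 74), I, Pow(74, Rational(1, 2)))), Rational(-3389, 6036)) = Add(Mul(Rational(66258, 37), I, Pow(74, Rational(1, 2))), Rational(-3389, 6036)) = Add(Rational(-3389, 6036), Mul(Rational(66258, 37), I, Pow(74, Rational(1, 2))))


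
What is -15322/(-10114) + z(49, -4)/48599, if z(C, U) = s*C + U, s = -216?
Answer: 318773423/245765143 ≈ 1.2971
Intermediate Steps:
z(C, U) = U - 216*C (z(C, U) = -216*C + U = U - 216*C)
-15322/(-10114) + z(49, -4)/48599 = -15322/(-10114) + (-4 - 216*49)/48599 = -15322*(-1/10114) + (-4 - 10584)*(1/48599) = 7661/5057 - 10588*1/48599 = 7661/5057 - 10588/48599 = 318773423/245765143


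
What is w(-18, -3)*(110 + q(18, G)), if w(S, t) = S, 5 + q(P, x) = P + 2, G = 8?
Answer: -2250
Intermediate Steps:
q(P, x) = -3 + P (q(P, x) = -5 + (P + 2) = -5 + (2 + P) = -3 + P)
w(-18, -3)*(110 + q(18, G)) = -18*(110 + (-3 + 18)) = -18*(110 + 15) = -18*125 = -2250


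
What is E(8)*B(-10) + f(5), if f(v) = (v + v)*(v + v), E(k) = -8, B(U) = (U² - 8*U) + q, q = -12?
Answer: -1244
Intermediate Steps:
B(U) = -12 + U² - 8*U (B(U) = (U² - 8*U) - 12 = -12 + U² - 8*U)
f(v) = 4*v² (f(v) = (2*v)*(2*v) = 4*v²)
E(8)*B(-10) + f(5) = -8*(-12 + (-10)² - 8*(-10)) + 4*5² = -8*(-12 + 100 + 80) + 4*25 = -8*168 + 100 = -1344 + 100 = -1244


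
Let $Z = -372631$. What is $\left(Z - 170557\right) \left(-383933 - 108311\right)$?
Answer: $267381033872$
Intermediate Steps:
$\left(Z - 170557\right) \left(-383933 - 108311\right) = \left(-372631 - 170557\right) \left(-383933 - 108311\right) = \left(-543188\right) \left(-492244\right) = 267381033872$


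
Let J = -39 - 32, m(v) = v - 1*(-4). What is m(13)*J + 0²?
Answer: -1207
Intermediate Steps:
m(v) = 4 + v (m(v) = v + 4 = 4 + v)
J = -71
m(13)*J + 0² = (4 + 13)*(-71) + 0² = 17*(-71) + 0 = -1207 + 0 = -1207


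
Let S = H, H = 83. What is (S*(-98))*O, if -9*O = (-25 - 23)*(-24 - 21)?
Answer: 1952160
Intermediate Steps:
S = 83
O = -240 (O = -(-25 - 23)*(-24 - 21)/9 = -(-16)*(-45)/3 = -⅑*2160 = -240)
(S*(-98))*O = (83*(-98))*(-240) = -8134*(-240) = 1952160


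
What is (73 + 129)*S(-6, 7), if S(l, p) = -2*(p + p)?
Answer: -5656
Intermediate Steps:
S(l, p) = -4*p
(73 + 129)*S(-6, 7) = (73 + 129)*(-4*7) = 202*(-28) = -5656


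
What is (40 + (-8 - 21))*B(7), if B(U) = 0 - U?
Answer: -77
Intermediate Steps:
B(U) = -U
(40 + (-8 - 21))*B(7) = (40 + (-8 - 21))*(-1*7) = (40 - 29)*(-7) = 11*(-7) = -77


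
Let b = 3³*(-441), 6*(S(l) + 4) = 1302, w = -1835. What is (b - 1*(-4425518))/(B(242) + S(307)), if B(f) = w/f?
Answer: 1068093862/49711 ≈ 21486.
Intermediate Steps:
S(l) = 213 (S(l) = -4 + (⅙)*1302 = -4 + 217 = 213)
B(f) = -1835/f
b = -11907 (b = 27*(-441) = -11907)
(b - 1*(-4425518))/(B(242) + S(307)) = (-11907 - 1*(-4425518))/(-1835/242 + 213) = (-11907 + 4425518)/(-1835*1/242 + 213) = 4413611/(-1835/242 + 213) = 4413611/(49711/242) = 4413611*(242/49711) = 1068093862/49711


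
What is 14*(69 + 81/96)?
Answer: 15645/16 ≈ 977.81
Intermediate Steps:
14*(69 + 81/96) = 14*(69 + 81*(1/96)) = 14*(69 + 27/32) = 14*(2235/32) = 15645/16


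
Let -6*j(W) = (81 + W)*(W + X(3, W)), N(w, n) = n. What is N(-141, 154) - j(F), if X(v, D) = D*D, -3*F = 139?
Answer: 995482/81 ≈ 12290.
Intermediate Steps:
F = -139/3 (F = -⅓*139 = -139/3 ≈ -46.333)
X(v, D) = D²
j(W) = -(81 + W)*(W + W²)/6
N(-141, 154) - j(F) = 154 - (-139)*(-81 - (-139/3)² - 82*(-139/3))/(6*3) = 154 - (-139)*(-81 - 1*19321/9 + 11398/3)/(6*3) = 154 - (-139)*(-81 - 19321/9 + 11398/3)/(6*3) = 154 - (-139)*14144/(6*3*9) = 154 - 1*(-983008/81) = 154 + 983008/81 = 995482/81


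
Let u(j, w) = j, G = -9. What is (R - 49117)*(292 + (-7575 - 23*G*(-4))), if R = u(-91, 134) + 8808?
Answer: 327684400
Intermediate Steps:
R = 8717 (R = -91 + 8808 = 8717)
(R - 49117)*(292 + (-7575 - 23*G*(-4))) = (8717 - 49117)*(292 + (-7575 - 23*(-9)*(-4))) = -40400*(292 + (-7575 - (-207)*(-4))) = -40400*(292 + (-7575 - 1*828)) = -40400*(292 + (-7575 - 828)) = -40400*(292 - 8403) = -40400*(-8111) = 327684400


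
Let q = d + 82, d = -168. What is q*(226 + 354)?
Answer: -49880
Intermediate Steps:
q = -86 (q = -168 + 82 = -86)
q*(226 + 354) = -86*(226 + 354) = -86*580 = -49880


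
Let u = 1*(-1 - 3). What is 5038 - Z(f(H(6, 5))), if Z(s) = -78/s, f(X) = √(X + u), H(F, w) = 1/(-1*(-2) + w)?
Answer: 5038 - 26*I*√21/3 ≈ 5038.0 - 39.716*I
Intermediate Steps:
H(F, w) = 1/(2 + w)
u = -4 (u = 1*(-4) = -4)
f(X) = √(-4 + X) (f(X) = √(X - 4) = √(-4 + X))
5038 - Z(f(H(6, 5))) = 5038 - (-78)/(√(-4 + 1/(2 + 5))) = 5038 - (-78)/(√(-4 + 1/7)) = 5038 - (-78)/(√(-4 + ⅐)) = 5038 - (-78)/(√(-27/7)) = 5038 - (-78)/(3*I*√21/7) = 5038 - (-78)*(-I*√21/9) = 5038 - 26*I*√21/3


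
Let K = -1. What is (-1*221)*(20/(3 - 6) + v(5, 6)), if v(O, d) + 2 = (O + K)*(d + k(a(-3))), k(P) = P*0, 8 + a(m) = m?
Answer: -10166/3 ≈ -3388.7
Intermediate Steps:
a(m) = -8 + m
k(P) = 0
v(O, d) = -2 + d*(-1 + O) (v(O, d) = -2 + (O - 1)*(d + 0) = -2 + (-1 + O)*d = -2 + d*(-1 + O))
(-1*221)*(20/(3 - 6) + v(5, 6)) = (-1*221)*(20/(3 - 6) + (-2 - 1*6 + 5*6)) = -221*(20/(-3) + (-2 - 6 + 30)) = -221*(20*(-⅓) + 22) = -221*(-20/3 + 22) = -221*46/3 = -10166/3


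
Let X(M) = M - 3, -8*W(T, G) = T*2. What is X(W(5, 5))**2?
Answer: 289/16 ≈ 18.063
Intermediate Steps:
W(T, G) = -T/4 (W(T, G) = -T*2/8 = -T/4)
X(M) = -3 + M
X(W(5, 5))**2 = (-3 - 1/4*5)**2 = (-3 - 5/4)**2 = (-17/4)**2 = 289/16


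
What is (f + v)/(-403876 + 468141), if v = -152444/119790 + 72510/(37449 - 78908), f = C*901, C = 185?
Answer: 37627499047007/14507454547575 ≈ 2.5937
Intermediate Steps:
f = 166685 (f = 185*901 = 166685)
v = -682097668/225744255 (v = -152444*1/119790 + 72510/(-41459) = -76222/59895 + 72510*(-1/41459) = -76222/59895 - 72510/41459 = -682097668/225744255 ≈ -3.0215)
(f + v)/(-403876 + 468141) = (166685 - 682097668/225744255)/(-403876 + 468141) = (37627499047007/225744255)/64265 = (37627499047007/225744255)*(1/64265) = 37627499047007/14507454547575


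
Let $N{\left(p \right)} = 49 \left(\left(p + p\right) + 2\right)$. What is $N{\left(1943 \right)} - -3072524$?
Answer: $3263036$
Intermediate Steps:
$N{\left(p \right)} = 98 + 98 p$ ($N{\left(p \right)} = 49 \left(2 p + 2\right) = 49 \left(2 + 2 p\right) = 98 + 98 p$)
$N{\left(1943 \right)} - -3072524 = \left(98 + 98 \cdot 1943\right) - -3072524 = \left(98 + 190414\right) + 3072524 = 190512 + 3072524 = 3263036$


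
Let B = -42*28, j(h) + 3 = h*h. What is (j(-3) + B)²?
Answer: 1368900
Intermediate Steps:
j(h) = -3 + h² (j(h) = -3 + h*h = -3 + h²)
B = -1176
(j(-3) + B)² = ((-3 + (-3)²) - 1176)² = ((-3 + 9) - 1176)² = (6 - 1176)² = (-1170)² = 1368900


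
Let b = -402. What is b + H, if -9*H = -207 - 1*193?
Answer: -3218/9 ≈ -357.56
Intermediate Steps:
H = 400/9 (H = -(-207 - 1*193)/9 = -(-207 - 193)/9 = -1/9*(-400) = 400/9 ≈ 44.444)
b + H = -402 + 400/9 = -3218/9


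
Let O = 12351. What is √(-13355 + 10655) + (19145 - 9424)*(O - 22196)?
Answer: -95703245 + 30*I*√3 ≈ -9.5703e+7 + 51.962*I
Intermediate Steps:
√(-13355 + 10655) + (19145 - 9424)*(O - 22196) = √(-13355 + 10655) + (19145 - 9424)*(12351 - 22196) = √(-2700) + 9721*(-9845) = 30*I*√3 - 95703245 = -95703245 + 30*I*√3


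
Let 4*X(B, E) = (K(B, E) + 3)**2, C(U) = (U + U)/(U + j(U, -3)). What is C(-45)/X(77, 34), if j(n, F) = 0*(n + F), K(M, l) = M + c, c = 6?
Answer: 2/1849 ≈ 0.0010817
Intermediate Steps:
K(M, l) = 6 + M (K(M, l) = M + 6 = 6 + M)
j(n, F) = 0 (j(n, F) = 0*(F + n) = 0)
C(U) = 2 (C(U) = (U + U)/(U + 0) = (2*U)/U = 2)
X(B, E) = (9 + B)**2/4 (X(B, E) = ((6 + B) + 3)**2/4 = (9 + B)**2/4)
C(-45)/X(77, 34) = 2/(((9 + 77)**2/4)) = 2/(((1/4)*86**2)) = 2/(((1/4)*7396)) = 2/1849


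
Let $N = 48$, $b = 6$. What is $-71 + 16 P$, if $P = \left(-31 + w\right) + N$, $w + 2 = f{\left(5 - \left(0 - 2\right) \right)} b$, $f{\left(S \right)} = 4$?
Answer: $553$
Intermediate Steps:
$w = 22$ ($w = -2 + 4 \cdot 6 = -2 + 24 = 22$)
$P = 39$ ($P = \left(-31 + 22\right) + 48 = -9 + 48 = 39$)
$-71 + 16 P = -71 + 16 \cdot 39 = -71 + 624 = 553$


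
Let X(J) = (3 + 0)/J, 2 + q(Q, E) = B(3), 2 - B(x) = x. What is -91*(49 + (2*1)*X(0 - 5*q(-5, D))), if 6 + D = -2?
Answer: -22477/5 ≈ -4495.4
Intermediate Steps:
D = -8 (D = -6 - 2 = -8)
B(x) = 2 - x
q(Q, E) = -3 (q(Q, E) = -2 + (2 - 1*3) = -2 + (2 - 3) = -2 - 1 = -3)
X(J) = 3/J
-91*(49 + (2*1)*X(0 - 5*q(-5, D))) = -91*(49 + (2*1)*(3/(0 - 5*(-3)))) = -91*(49 + 2*(3/(0 + 15))) = -91*(49 + 2*(3/15)) = -91*(49 + 2*(3*(1/15))) = -91*(49 + 2*(⅕)) = -91*(49 + ⅖) = -91*247/5 = -22477/5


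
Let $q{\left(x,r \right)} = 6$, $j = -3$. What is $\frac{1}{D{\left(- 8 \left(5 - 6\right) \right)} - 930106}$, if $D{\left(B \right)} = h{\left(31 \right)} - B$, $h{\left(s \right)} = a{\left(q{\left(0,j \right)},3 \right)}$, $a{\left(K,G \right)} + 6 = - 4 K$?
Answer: $- \frac{1}{930144} \approx -1.0751 \cdot 10^{-6}$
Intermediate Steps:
$a{\left(K,G \right)} = -6 - 4 K$
$h{\left(s \right)} = -30$ ($h{\left(s \right)} = -6 - 24 = -30$)
$D{\left(B \right)} = -30 - B$
$\frac{1}{D{\left(- 8 \left(5 - 6\right) \right)} - 930106} = \frac{1}{\left(-30 - - 8 \left(5 - 6\right)\right) - 930106} = \frac{1}{\left(-30 - \left(-8\right) \left(-1\right)\right) - 930106} = \frac{1}{\left(-30 - 8\right) - 930106} = \frac{1}{-38 - 930106} = \frac{1}{-930144} = - \frac{1}{930144}$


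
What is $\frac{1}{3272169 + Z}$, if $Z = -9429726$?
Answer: $- \frac{1}{6157557} \approx -1.624 \cdot 10^{-7}$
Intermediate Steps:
$\frac{1}{3272169 + Z} = \frac{1}{3272169 - 9429726} = \frac{1}{-6157557} = - \frac{1}{6157557}$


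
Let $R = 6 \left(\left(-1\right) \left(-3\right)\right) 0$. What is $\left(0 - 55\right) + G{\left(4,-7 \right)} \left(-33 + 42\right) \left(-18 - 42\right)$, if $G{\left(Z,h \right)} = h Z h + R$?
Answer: $-105895$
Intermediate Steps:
$R = 0$ ($R = 6 \cdot 3 \cdot 0 = 18 \cdot 0 = 0$)
$G{\left(Z,h \right)} = Z h^{2}$ ($G{\left(Z,h \right)} = h Z h + 0 = Z h h + 0 = Z h^{2} + 0 = Z h^{2}$)
$\left(0 - 55\right) + G{\left(4,-7 \right)} \left(-33 + 42\right) \left(-18 - 42\right) = \left(0 - 55\right) + 4 \left(-7\right)^{2} \left(-33 + 42\right) \left(-18 - 42\right) = \left(0 - 55\right) + 4 \cdot 49 \cdot 9 \left(-60\right) = -55 + 196 \left(-540\right) = -55 - 105840 = -105895$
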